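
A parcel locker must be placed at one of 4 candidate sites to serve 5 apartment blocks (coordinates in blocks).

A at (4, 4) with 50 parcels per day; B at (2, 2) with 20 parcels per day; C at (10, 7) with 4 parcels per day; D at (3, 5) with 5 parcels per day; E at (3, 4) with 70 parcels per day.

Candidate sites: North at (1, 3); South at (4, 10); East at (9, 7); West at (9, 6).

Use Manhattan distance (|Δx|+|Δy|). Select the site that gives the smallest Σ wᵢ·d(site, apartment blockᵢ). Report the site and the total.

Total weighted distance at each candidate:
  North (1, 3): total = 522
  South (4, 10): total = 1056
  East (9, 7): total = 1314
  West (9, 6): total = 1173
Minimum is at North with total 522 blocks.

North, total 522 blocks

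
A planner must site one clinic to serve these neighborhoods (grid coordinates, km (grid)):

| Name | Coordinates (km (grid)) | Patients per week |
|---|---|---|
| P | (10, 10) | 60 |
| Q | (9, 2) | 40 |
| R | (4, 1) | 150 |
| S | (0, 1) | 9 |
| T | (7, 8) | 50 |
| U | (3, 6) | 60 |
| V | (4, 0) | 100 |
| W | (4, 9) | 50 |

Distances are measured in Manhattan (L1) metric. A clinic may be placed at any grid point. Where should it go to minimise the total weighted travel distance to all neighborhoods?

(4, 2)

Manhattan distance separates: Σwᵢ(|x−xᵢ|+|y−yᵢ|) = Σwᵢ|x−xᵢ| + Σwᵢ|y−yᵢ|, so x and y are optimised independently as 1-D weighted medians.
Total weight W = 519; half = 259.5.
x-coordinate, sorted with cumulative weight:
  x=0 (S, w=9) cum 9
  x=3 (U, w=60) cum 69
  x=4 (R, w=150) cum 219
  x=4 (V, w=100) cum 319  ← median
  x=4 (W, w=50) cum 369
  x=7 (T, w=50) cum 419
  x=9 (Q, w=40) cum 459
  x=10 (P, w=60) cum 519
⇒ x* = 4
y-coordinate, sorted with cumulative weight:
  y=0 (V, w=100) cum 100
  y=1 (R, w=150) cum 250
  y=1 (S, w=9) cum 259
  y=2 (Q, w=40) cum 299  ← median
  y=6 (U, w=60) cum 359
  y=8 (T, w=50) cum 409
  y=9 (W, w=50) cum 459
  y=10 (P, w=60) cum 519
⇒ y* = 2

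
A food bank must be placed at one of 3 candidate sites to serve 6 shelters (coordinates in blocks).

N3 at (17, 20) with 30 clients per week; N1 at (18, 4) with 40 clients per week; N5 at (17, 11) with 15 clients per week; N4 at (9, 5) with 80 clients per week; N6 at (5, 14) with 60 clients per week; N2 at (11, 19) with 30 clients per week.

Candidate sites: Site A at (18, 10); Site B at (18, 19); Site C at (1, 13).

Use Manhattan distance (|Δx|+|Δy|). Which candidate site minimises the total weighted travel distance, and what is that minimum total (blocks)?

Site A, total 3220 blocks

Total weighted distance at each candidate:
  Site A (18, 10): total = 3220
  Site B (18, 19): total = 3925
  Site C (1, 13): total = 4060
Minimum is at Site A with total 3220 blocks.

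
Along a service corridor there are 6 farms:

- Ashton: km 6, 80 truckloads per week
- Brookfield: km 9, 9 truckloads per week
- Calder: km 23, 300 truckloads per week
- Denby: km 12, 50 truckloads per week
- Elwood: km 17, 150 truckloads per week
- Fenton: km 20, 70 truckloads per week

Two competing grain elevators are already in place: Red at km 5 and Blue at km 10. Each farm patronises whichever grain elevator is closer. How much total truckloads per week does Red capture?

80

The indifferent point is the midpoint (5+10)/2 = 7.5; farms left of it (closer to Red at 5) go to Red, those right go to Blue.
  Ashton at 6 (w=80) → Red
  Brookfield at 9 (w=9) → Blue
  Denby at 12 (w=50) → Blue
  Elwood at 17 (w=150) → Blue
  Fenton at 20 (w=70) → Blue
  Calder at 23 (w=300) → Blue
Red captures 80; Blue captures 579.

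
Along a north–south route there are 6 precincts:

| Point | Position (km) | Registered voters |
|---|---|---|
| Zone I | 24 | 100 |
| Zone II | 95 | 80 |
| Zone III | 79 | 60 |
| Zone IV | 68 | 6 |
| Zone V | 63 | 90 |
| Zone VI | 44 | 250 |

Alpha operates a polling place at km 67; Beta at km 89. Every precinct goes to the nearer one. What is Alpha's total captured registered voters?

446

The indifferent point is the midpoint (67+89)/2 = 78; precincts left of it (closer to Alpha at 67) go to Alpha, those right go to Beta.
  Zone I at 24 (w=100) → Alpha
  Zone VI at 44 (w=250) → Alpha
  Zone V at 63 (w=90) → Alpha
  Zone IV at 68 (w=6) → Alpha
  Zone III at 79 (w=60) → Beta
  Zone II at 95 (w=80) → Beta
Alpha captures 446; Beta captures 140.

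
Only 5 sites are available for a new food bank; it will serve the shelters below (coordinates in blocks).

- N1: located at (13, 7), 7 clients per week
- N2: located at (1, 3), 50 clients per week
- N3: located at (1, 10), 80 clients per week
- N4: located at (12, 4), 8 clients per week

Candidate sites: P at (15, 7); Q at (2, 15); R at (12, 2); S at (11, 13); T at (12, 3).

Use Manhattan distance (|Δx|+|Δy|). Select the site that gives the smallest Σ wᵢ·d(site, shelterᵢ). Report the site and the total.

Q, total 1431 blocks

Total weighted distance at each candidate:
  P (15, 7): total = 2322
  Q (2, 15): total = 1431
  R (12, 2): total = 2178
  S (11, 13): total = 2176
  T (12, 3): total = 2033
Minimum is at Q with total 1431 blocks.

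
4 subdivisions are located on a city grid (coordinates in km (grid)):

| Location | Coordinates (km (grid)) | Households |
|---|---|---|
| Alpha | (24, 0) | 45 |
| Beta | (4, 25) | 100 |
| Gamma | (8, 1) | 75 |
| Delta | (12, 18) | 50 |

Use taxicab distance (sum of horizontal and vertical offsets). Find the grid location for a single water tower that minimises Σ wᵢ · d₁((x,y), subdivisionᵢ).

Manhattan distance separates: Σwᵢ(|x−xᵢ|+|y−yᵢ|) = Σwᵢ|x−xᵢ| + Σwᵢ|y−yᵢ|, so x and y are optimised independently as 1-D weighted medians.
Total weight W = 270; half = 135.
x-coordinate, sorted with cumulative weight:
  x=4 (Beta, w=100) cum 100
  x=8 (Gamma, w=75) cum 175  ← median
  x=12 (Delta, w=50) cum 225
  x=24 (Alpha, w=45) cum 270
⇒ x* = 8
y-coordinate, sorted with cumulative weight:
  y=0 (Alpha, w=45) cum 45
  y=1 (Gamma, w=75) cum 120
  y=18 (Delta, w=50) cum 170  ← median
  y=25 (Beta, w=100) cum 270
⇒ y* = 18

(8, 18)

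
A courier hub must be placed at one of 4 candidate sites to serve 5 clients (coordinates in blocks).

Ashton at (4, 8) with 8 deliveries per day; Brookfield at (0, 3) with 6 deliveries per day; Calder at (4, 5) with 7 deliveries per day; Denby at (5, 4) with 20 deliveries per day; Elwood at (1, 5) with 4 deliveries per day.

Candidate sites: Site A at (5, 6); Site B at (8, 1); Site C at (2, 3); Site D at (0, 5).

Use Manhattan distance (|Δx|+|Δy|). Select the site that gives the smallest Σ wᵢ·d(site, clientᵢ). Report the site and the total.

Total weighted distance at each candidate:
  Site A (5, 6): total = 146
  Site B (8, 1): total = 368
  Site C (2, 3): total = 188
  Site D (0, 5): total = 220
Minimum is at Site A with total 146 blocks.

Site A, total 146 blocks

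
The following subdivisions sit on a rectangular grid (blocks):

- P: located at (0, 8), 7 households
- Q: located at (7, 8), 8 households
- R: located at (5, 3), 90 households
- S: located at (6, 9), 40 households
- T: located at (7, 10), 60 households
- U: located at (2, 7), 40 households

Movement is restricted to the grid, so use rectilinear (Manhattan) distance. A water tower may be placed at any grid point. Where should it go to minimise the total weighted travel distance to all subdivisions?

Manhattan distance separates: Σwᵢ(|x−xᵢ|+|y−yᵢ|) = Σwᵢ|x−xᵢ| + Σwᵢ|y−yᵢ|, so x and y are optimised independently as 1-D weighted medians.
Total weight W = 245; half = 122.5.
x-coordinate, sorted with cumulative weight:
  x=0 (P, w=7) cum 7
  x=2 (U, w=40) cum 47
  x=5 (R, w=90) cum 137  ← median
  x=6 (S, w=40) cum 177
  x=7 (Q, w=8) cum 185
  x=7 (T, w=60) cum 245
⇒ x* = 5
y-coordinate, sorted with cumulative weight:
  y=3 (R, w=90) cum 90
  y=7 (U, w=40) cum 130  ← median
  y=8 (P, w=7) cum 137
  y=8 (Q, w=8) cum 145
  y=9 (S, w=40) cum 185
  y=10 (T, w=60) cum 245
⇒ y* = 7

(5, 7)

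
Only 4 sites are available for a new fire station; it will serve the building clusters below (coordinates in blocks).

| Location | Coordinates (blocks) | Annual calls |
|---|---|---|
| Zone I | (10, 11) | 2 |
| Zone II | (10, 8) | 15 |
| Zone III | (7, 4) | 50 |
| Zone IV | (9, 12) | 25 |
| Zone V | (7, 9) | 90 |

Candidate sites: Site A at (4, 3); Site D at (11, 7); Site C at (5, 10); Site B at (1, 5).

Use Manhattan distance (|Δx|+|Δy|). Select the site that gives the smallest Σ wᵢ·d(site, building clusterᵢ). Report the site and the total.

Total weighted distance at each candidate:
  Site A (4, 3): total = 1553
  Site D (11, 7): total = 1105
  Site C (5, 10): total = 937
  Site B (1, 5): total = 1835
Minimum is at Site C with total 937 blocks.

Site C, total 937 blocks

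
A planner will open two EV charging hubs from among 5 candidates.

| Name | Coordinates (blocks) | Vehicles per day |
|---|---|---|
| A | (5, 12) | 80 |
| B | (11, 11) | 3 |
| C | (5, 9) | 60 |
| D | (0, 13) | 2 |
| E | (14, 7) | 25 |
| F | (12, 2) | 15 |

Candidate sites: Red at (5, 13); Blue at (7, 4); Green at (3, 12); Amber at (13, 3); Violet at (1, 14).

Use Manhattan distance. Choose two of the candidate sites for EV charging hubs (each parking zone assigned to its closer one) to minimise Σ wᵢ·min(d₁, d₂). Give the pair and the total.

Evaluate every pair (each demand assigned to the nearer of the two):
  {Red, Amber}: total = 509
  {Green, Amber}: total = 650
  {Red, Blue}: total = 709
  {Blue, Green}: total = 850
  {Red, Violet}: total = 993
  {Red, Green}: total = 997
  {Green, Violet}: total = 1176
  {Amber, Violet}: total = 1209
  {Blue, Violet}: total = 1292
  {Blue, Amber}: total = 1437
Best pair: {Red, Amber} with total 509.

{Red, Amber}, total 509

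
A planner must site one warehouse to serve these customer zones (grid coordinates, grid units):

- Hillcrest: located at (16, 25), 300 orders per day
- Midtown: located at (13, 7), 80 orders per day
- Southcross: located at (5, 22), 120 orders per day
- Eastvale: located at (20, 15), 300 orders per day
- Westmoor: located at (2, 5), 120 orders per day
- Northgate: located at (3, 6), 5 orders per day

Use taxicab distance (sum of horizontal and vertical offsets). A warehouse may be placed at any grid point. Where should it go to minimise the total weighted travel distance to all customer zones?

Manhattan distance separates: Σwᵢ(|x−xᵢ|+|y−yᵢ|) = Σwᵢ|x−xᵢ| + Σwᵢ|y−yᵢ|, so x and y are optimised independently as 1-D weighted medians.
Total weight W = 925; half = 462.5.
x-coordinate, sorted with cumulative weight:
  x=2 (Westmoor, w=120) cum 120
  x=3 (Northgate, w=5) cum 125
  x=5 (Southcross, w=120) cum 245
  x=13 (Midtown, w=80) cum 325
  x=16 (Hillcrest, w=300) cum 625  ← median
  x=20 (Eastvale, w=300) cum 925
⇒ x* = 16
y-coordinate, sorted with cumulative weight:
  y=5 (Westmoor, w=120) cum 120
  y=6 (Northgate, w=5) cum 125
  y=7 (Midtown, w=80) cum 205
  y=15 (Eastvale, w=300) cum 505  ← median
  y=22 (Southcross, w=120) cum 625
  y=25 (Hillcrest, w=300) cum 925
⇒ y* = 15

(16, 15)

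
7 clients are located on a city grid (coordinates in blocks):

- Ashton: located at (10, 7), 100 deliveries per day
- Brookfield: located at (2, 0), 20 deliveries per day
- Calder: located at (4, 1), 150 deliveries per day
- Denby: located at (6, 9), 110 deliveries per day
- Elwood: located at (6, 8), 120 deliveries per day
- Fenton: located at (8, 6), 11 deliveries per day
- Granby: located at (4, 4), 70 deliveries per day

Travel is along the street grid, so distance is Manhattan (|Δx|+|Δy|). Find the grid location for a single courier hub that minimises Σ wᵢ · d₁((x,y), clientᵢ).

Manhattan distance separates: Σwᵢ(|x−xᵢ|+|y−yᵢ|) = Σwᵢ|x−xᵢ| + Σwᵢ|y−yᵢ|, so x and y are optimised independently as 1-D weighted medians.
Total weight W = 581; half = 290.5.
x-coordinate, sorted with cumulative weight:
  x=2 (Brookfield, w=20) cum 20
  x=4 (Calder, w=150) cum 170
  x=4 (Granby, w=70) cum 240
  x=6 (Denby, w=110) cum 350  ← median
  x=6 (Elwood, w=120) cum 470
  x=8 (Fenton, w=11) cum 481
  x=10 (Ashton, w=100) cum 581
⇒ x* = 6
y-coordinate, sorted with cumulative weight:
  y=0 (Brookfield, w=20) cum 20
  y=1 (Calder, w=150) cum 170
  y=4 (Granby, w=70) cum 240
  y=6 (Fenton, w=11) cum 251
  y=7 (Ashton, w=100) cum 351  ← median
  y=8 (Elwood, w=120) cum 471
  y=9 (Denby, w=110) cum 581
⇒ y* = 7

(6, 7)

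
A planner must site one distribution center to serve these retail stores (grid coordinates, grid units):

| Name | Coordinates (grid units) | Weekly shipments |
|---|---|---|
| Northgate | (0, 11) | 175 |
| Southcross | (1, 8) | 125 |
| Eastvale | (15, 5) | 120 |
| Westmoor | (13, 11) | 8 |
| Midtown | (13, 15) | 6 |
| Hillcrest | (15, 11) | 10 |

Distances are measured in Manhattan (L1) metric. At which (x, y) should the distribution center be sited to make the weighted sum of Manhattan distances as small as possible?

(1, 8)

Manhattan distance separates: Σwᵢ(|x−xᵢ|+|y−yᵢ|) = Σwᵢ|x−xᵢ| + Σwᵢ|y−yᵢ|, so x and y are optimised independently as 1-D weighted medians.
Total weight W = 444; half = 222.
x-coordinate, sorted with cumulative weight:
  x=0 (Northgate, w=175) cum 175
  x=1 (Southcross, w=125) cum 300  ← median
  x=13 (Westmoor, w=8) cum 308
  x=13 (Midtown, w=6) cum 314
  x=15 (Eastvale, w=120) cum 434
  x=15 (Hillcrest, w=10) cum 444
⇒ x* = 1
y-coordinate, sorted with cumulative weight:
  y=5 (Eastvale, w=120) cum 120
  y=8 (Southcross, w=125) cum 245  ← median
  y=11 (Northgate, w=175) cum 420
  y=11 (Westmoor, w=8) cum 428
  y=11 (Hillcrest, w=10) cum 438
  y=15 (Midtown, w=6) cum 444
⇒ y* = 8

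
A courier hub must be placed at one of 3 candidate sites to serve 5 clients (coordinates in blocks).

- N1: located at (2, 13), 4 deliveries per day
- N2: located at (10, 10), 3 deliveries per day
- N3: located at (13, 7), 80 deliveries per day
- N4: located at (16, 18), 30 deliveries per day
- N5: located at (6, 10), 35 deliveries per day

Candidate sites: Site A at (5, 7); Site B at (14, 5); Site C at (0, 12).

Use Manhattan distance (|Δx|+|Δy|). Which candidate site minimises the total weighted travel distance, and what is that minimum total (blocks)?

Total weighted distance at each candidate:
  Site A (5, 7): total = 1500
  Site B (14, 5): total = 1252
  Site C (0, 12): total = 2428
Minimum is at Site B with total 1252 blocks.

Site B, total 1252 blocks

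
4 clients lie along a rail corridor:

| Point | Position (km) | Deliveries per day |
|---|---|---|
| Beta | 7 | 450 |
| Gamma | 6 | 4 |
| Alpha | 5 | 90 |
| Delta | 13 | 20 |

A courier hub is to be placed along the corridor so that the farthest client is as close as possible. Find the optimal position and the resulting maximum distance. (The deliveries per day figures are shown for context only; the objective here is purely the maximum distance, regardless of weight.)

The 1-center on a line is the midpoint of the two extreme points: leftmost at 5, rightmost at 13.
Optimal location = (5 + 13)/2 = 9; maximum distance = (13 − 5)/2 = 4.

location 9, max distance 4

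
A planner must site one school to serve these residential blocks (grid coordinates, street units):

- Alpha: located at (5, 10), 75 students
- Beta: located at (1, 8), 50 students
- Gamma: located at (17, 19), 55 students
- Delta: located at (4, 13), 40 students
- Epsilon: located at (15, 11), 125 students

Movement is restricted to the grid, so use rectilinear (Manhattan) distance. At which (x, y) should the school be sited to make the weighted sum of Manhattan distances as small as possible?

Manhattan distance separates: Σwᵢ(|x−xᵢ|+|y−yᵢ|) = Σwᵢ|x−xᵢ| + Σwᵢ|y−yᵢ|, so x and y are optimised independently as 1-D weighted medians.
Total weight W = 345; half = 172.5.
x-coordinate, sorted with cumulative weight:
  x=1 (Beta, w=50) cum 50
  x=4 (Delta, w=40) cum 90
  x=5 (Alpha, w=75) cum 165
  x=15 (Epsilon, w=125) cum 290  ← median
  x=17 (Gamma, w=55) cum 345
⇒ x* = 15
y-coordinate, sorted with cumulative weight:
  y=8 (Beta, w=50) cum 50
  y=10 (Alpha, w=75) cum 125
  y=11 (Epsilon, w=125) cum 250  ← median
  y=13 (Delta, w=40) cum 290
  y=19 (Gamma, w=55) cum 345
⇒ y* = 11

(15, 11)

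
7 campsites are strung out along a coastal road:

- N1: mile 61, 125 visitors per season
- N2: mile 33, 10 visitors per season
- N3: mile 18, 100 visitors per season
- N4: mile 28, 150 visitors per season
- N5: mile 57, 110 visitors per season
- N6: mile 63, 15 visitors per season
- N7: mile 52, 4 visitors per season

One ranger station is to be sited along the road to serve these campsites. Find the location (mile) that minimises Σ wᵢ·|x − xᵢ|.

For a sum of weighted absolute distances on a line, the optimum is the weighted median (not the mean). Total weight W = 514; half-weight = 257.
Sort by position and accumulate weight:
  mile 18 (N3, w=100) → cum 100
  mile 28 (N4, w=150) → cum 250
  mile 33 (N2, w=10) → cum 260  ≥ 257 → median here
  mile 52 (N7, w=4) → cum 264
  mile 57 (N5, w=110) → cum 374
  mile 61 (N1, w=125) → cum 499
  mile 63 (N6, w=15) → cum 514
Optimal location: mile 33.

x = 33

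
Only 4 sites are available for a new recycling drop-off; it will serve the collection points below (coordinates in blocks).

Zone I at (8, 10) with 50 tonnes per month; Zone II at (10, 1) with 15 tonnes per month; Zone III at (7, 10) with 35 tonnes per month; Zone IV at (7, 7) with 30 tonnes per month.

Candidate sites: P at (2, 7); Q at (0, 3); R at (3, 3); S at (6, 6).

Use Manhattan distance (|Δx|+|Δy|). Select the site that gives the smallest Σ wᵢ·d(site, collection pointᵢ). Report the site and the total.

S, total 670 blocks

Total weighted distance at each candidate:
  P (2, 7): total = 1090
  Q (0, 3): total = 1750
  R (3, 3): total = 1360
  S (6, 6): total = 670
Minimum is at S with total 670 blocks.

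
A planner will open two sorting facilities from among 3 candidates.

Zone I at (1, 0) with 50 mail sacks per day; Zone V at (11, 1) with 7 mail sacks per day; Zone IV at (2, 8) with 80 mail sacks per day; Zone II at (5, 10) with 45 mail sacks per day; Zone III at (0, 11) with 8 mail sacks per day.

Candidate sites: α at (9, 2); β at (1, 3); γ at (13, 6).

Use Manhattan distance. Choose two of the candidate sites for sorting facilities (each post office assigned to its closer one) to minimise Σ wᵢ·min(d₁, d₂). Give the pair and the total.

{α, β}, total 1218

Evaluate every pair (each demand assigned to the nearer of the two):
  {α, β}: total = 1218
  {β, γ}: total = 1246
  {α, γ}: total = 2245
Best pair: {α, β} with total 1218.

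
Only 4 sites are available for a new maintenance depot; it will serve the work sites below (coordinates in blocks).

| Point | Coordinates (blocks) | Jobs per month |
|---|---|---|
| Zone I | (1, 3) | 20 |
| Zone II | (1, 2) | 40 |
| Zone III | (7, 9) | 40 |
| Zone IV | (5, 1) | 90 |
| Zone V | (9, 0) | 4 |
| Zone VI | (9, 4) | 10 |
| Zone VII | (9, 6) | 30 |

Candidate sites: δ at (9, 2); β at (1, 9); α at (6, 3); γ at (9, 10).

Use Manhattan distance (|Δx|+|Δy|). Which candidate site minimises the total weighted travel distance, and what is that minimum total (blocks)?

α, total 1134 blocks

Total weighted distance at each candidate:
  δ (9, 2): total = 1458
  β (1, 9): total = 2248
  α (6, 3): total = 1134
  γ (9, 10): total = 2450
Minimum is at α with total 1134 blocks.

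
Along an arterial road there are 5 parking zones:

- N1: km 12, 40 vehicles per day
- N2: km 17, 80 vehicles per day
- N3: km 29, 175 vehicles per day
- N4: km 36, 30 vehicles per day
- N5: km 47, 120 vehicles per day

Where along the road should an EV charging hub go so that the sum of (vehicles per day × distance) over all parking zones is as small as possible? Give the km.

For a sum of weighted absolute distances on a line, the optimum is the weighted median (not the mean). Total weight W = 445; half-weight = 222.5.
Sort by position and accumulate weight:
  km 12 (N1, w=40) → cum 40
  km 17 (N2, w=80) → cum 120
  km 29 (N3, w=175) → cum 295  ≥ 222.5 → median here
  km 36 (N4, w=30) → cum 325
  km 47 (N5, w=120) → cum 445
Optimal location: km 29.

x = 29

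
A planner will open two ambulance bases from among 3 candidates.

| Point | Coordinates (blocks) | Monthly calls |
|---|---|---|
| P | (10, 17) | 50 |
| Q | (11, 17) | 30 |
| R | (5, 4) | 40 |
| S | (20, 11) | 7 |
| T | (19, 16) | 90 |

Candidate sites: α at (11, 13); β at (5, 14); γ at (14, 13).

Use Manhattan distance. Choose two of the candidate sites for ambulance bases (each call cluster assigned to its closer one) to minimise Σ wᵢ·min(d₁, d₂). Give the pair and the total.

Evaluate every pair (each demand assigned to the nearer of the two):
  {α, γ}: total = 1746
  {β, γ}: total = 1786
  {α, β}: total = 1837
Best pair: {α, γ} with total 1746.

{α, γ}, total 1746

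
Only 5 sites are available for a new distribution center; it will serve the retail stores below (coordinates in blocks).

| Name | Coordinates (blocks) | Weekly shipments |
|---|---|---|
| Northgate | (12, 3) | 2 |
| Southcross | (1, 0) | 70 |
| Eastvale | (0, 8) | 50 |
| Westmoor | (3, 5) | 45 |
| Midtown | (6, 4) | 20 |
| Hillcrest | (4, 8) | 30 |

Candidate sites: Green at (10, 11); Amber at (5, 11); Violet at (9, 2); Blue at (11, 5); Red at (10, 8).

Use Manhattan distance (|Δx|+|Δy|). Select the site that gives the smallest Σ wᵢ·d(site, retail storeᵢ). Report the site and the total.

Amber, total 2120 blocks

Total weighted distance at each candidate:
  Green (10, 11): total = 3145
  Amber (5, 11): total = 2120
  Violet (9, 2): total = 2293
  Blue (11, 5): total = 2536
  Red (10, 8): total = 2494
Minimum is at Amber with total 2120 blocks.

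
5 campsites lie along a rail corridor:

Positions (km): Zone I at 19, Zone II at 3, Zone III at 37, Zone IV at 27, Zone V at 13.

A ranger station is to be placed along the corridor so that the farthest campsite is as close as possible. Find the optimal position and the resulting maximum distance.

location 20, max distance 17

The 1-center on a line is the midpoint of the two extreme points: leftmost at 3, rightmost at 37.
Optimal location = (3 + 37)/2 = 20; maximum distance = (37 − 3)/2 = 17.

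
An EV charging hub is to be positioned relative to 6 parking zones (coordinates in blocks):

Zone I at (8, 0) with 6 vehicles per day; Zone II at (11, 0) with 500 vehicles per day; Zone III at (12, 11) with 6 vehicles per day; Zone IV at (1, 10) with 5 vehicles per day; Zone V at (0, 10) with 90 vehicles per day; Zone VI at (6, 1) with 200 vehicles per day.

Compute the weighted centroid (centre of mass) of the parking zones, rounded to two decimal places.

The minimiser of Σwᵢ‖p−pᵢ‖² is the weighted centroid p* = (Σwᵢpᵢ)/(Σwᵢ).
Σwᵢ = 807.
Σwᵢxᵢ = 6·8 + 500·11 + 6·12 + 5·1 + 90·0 + 200·6 = 6825.
Σwᵢyᵢ = 6·0 + 500·0 + 6·11 + 5·10 + 90·10 + 200·1 = 1216.
x* = 6825/807 = 8.46, y* = 1216/807 = 1.51.

(8.46, 1.51)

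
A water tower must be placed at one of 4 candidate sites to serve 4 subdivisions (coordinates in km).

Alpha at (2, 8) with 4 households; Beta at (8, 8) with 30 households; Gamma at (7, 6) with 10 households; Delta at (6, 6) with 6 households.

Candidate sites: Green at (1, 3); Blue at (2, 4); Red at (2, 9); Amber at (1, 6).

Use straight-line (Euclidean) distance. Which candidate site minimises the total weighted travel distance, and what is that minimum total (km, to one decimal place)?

Total weighted distance at each candidate:
  Green (1, 3): total = 380.5
  Blue (2, 4): total = 313.0
  Red (2, 9): total = 274.8
  Amber (1, 6): total = 317.3
Minimum is at Red with total 274.8 km.

Red, total 274.8 km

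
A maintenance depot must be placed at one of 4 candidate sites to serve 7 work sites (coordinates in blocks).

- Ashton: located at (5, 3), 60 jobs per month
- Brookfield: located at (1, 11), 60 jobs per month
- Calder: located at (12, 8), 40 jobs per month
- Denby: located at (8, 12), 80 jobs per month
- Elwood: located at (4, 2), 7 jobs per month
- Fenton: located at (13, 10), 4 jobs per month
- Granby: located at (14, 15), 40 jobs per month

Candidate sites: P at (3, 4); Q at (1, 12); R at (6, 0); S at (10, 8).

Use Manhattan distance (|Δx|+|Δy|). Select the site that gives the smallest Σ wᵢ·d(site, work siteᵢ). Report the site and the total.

S, total 2424 blocks

Total weighted distance at each candidate:
  P (3, 4): total = 3245
  Q (1, 12): total = 2787
  R (6, 0): total = 3896
  S (10, 8): total = 2424
Minimum is at S with total 2424 blocks.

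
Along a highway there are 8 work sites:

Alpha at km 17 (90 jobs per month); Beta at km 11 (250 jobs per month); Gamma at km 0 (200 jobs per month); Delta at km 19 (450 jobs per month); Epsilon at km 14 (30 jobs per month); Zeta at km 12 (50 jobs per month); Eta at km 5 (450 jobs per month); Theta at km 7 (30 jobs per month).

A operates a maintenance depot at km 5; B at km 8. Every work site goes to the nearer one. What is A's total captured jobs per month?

The indifferent point is the midpoint (5+8)/2 = 6.5; work sites left of it (closer to A at 5) go to A, those right go to B.
  Gamma at 0 (w=200) → A
  Eta at 5 (w=450) → A
  Theta at 7 (w=30) → B
  Beta at 11 (w=250) → B
  Zeta at 12 (w=50) → B
  Epsilon at 14 (w=30) → B
  Alpha at 17 (w=90) → B
  Delta at 19 (w=450) → B
A captures 650; B captures 900.

650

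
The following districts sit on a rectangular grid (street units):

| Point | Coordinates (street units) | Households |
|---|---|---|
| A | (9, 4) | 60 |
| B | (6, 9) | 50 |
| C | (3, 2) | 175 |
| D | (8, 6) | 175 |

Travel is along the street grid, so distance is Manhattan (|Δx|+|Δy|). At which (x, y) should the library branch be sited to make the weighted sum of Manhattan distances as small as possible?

Manhattan distance separates: Σwᵢ(|x−xᵢ|+|y−yᵢ|) = Σwᵢ|x−xᵢ| + Σwᵢ|y−yᵢ|, so x and y are optimised independently as 1-D weighted medians.
Total weight W = 460; half = 230.
x-coordinate, sorted with cumulative weight:
  x=3 (C, w=175) cum 175
  x=6 (B, w=50) cum 225
  x=8 (D, w=175) cum 400  ← median
  x=9 (A, w=60) cum 460
⇒ x* = 8
y-coordinate, sorted with cumulative weight:
  y=2 (C, w=175) cum 175
  y=4 (A, w=60) cum 235  ← median
  y=6 (D, w=175) cum 410
  y=9 (B, w=50) cum 460
⇒ y* = 4

(8, 4)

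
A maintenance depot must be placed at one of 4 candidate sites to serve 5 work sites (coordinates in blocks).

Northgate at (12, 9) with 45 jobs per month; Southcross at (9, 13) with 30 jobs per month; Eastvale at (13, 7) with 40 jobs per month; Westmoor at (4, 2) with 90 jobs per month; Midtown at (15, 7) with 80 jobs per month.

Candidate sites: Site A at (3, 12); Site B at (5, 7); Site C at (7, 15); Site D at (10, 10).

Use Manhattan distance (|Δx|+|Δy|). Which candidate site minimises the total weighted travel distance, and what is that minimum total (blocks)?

Site B, total 2365 blocks

Total weighted distance at each candidate:
  Site A (3, 12): total = 3700
  Site B (5, 7): total = 2365
  Site C (7, 15): total = 3895
  Site D (10, 10): total = 2395
Minimum is at Site B with total 2365 blocks.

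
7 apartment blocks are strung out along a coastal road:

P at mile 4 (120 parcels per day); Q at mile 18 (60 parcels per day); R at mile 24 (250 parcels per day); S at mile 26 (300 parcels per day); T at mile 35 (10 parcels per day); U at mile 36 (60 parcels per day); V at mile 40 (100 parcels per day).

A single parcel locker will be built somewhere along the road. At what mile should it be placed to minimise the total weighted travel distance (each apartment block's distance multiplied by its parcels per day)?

x = 26

For a sum of weighted absolute distances on a line, the optimum is the weighted median (not the mean). Total weight W = 900; half-weight = 450.
Sort by position and accumulate weight:
  mile 4 (P, w=120) → cum 120
  mile 18 (Q, w=60) → cum 180
  mile 24 (R, w=250) → cum 430
  mile 26 (S, w=300) → cum 730  ≥ 450 → median here
  mile 35 (T, w=10) → cum 740
  mile 36 (U, w=60) → cum 800
  mile 40 (V, w=100) → cum 900
Optimal location: mile 26.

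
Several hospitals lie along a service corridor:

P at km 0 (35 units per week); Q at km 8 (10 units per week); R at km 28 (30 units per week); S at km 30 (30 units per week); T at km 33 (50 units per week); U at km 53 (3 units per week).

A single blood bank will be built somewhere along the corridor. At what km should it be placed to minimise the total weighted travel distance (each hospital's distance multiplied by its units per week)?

x = 30

For a sum of weighted absolute distances on a line, the optimum is the weighted median (not the mean). Total weight W = 158; half-weight = 79.
Sort by position and accumulate weight:
  km 0 (P, w=35) → cum 35
  km 8 (Q, w=10) → cum 45
  km 28 (R, w=30) → cum 75
  km 30 (S, w=30) → cum 105  ≥ 79 → median here
  km 33 (T, w=50) → cum 155
  km 53 (U, w=3) → cum 158
Optimal location: km 30.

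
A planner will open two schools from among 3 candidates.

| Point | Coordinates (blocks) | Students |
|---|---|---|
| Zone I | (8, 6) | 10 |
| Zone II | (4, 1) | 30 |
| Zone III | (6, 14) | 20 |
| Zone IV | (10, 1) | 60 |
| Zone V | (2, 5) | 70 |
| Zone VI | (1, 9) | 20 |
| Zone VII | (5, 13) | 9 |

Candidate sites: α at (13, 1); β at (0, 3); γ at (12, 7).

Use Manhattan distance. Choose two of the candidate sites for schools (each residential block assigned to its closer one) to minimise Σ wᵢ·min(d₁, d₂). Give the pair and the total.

{α, β}, total 1355

Evaluate every pair (each demand assigned to the nearer of the two):
  {α, β}: total = 1355
  {β, γ}: total = 1507
  {α, γ}: total = 1977
Best pair: {α, β} with total 1355.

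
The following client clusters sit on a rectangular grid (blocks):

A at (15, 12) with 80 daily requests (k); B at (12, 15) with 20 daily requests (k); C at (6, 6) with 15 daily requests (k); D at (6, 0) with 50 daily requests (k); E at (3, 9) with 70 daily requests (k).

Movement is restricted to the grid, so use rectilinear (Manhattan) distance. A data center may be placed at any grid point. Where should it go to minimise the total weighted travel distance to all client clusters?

(6, 9)

Manhattan distance separates: Σwᵢ(|x−xᵢ|+|y−yᵢ|) = Σwᵢ|x−xᵢ| + Σwᵢ|y−yᵢ|, so x and y are optimised independently as 1-D weighted medians.
Total weight W = 235; half = 117.5.
x-coordinate, sorted with cumulative weight:
  x=3 (E, w=70) cum 70
  x=6 (C, w=15) cum 85
  x=6 (D, w=50) cum 135  ← median
  x=12 (B, w=20) cum 155
  x=15 (A, w=80) cum 235
⇒ x* = 6
y-coordinate, sorted with cumulative weight:
  y=0 (D, w=50) cum 50
  y=6 (C, w=15) cum 65
  y=9 (E, w=70) cum 135  ← median
  y=12 (A, w=80) cum 215
  y=15 (B, w=20) cum 235
⇒ y* = 9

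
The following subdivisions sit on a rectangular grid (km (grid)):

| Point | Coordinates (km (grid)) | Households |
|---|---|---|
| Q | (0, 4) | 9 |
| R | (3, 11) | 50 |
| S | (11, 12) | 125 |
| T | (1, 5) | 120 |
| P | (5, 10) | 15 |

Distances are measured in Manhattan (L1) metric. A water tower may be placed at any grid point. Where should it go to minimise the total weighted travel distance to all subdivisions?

(3, 11)

Manhattan distance separates: Σwᵢ(|x−xᵢ|+|y−yᵢ|) = Σwᵢ|x−xᵢ| + Σwᵢ|y−yᵢ|, so x and y are optimised independently as 1-D weighted medians.
Total weight W = 319; half = 159.5.
x-coordinate, sorted with cumulative weight:
  x=0 (Q, w=9) cum 9
  x=1 (T, w=120) cum 129
  x=3 (R, w=50) cum 179  ← median
  x=5 (P, w=15) cum 194
  x=11 (S, w=125) cum 319
⇒ x* = 3
y-coordinate, sorted with cumulative weight:
  y=4 (Q, w=9) cum 9
  y=5 (T, w=120) cum 129
  y=10 (P, w=15) cum 144
  y=11 (R, w=50) cum 194  ← median
  y=12 (S, w=125) cum 319
⇒ y* = 11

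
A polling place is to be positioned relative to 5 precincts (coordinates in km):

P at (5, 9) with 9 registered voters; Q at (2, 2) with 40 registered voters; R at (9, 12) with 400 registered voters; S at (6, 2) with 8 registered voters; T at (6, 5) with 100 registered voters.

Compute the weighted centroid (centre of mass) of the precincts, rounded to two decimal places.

The minimiser of Σwᵢ‖p−pᵢ‖² is the weighted centroid p* = (Σwᵢpᵢ)/(Σwᵢ).
Σwᵢ = 557.
Σwᵢxᵢ = 9·5 + 40·2 + 400·9 + 8·6 + 100·6 = 4373.
Σwᵢyᵢ = 9·9 + 40·2 + 400·12 + 8·2 + 100·5 = 5477.
x* = 4373/557 = 7.85, y* = 5477/557 = 9.83.

(7.85, 9.83)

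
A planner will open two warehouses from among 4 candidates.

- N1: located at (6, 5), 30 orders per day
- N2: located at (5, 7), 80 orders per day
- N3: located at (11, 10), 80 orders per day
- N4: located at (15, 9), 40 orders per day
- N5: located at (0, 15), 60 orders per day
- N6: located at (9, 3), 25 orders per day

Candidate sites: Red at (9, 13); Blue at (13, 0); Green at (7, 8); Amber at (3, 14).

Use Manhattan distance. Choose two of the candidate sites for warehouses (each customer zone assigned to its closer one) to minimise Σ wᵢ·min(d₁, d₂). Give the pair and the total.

Evaluate every pair (each demand assigned to the nearer of the two):
  {Green, Amber}: total = 1615
  {Red, Green}: total = 1955
  {Blue, Green}: total = 2215
  {Red, Amber}: total = 2340
  {Red, Blue}: total = 2765
  {Blue, Amber}: total = 2895
Best pair: {Green, Amber} with total 1615.

{Green, Amber}, total 1615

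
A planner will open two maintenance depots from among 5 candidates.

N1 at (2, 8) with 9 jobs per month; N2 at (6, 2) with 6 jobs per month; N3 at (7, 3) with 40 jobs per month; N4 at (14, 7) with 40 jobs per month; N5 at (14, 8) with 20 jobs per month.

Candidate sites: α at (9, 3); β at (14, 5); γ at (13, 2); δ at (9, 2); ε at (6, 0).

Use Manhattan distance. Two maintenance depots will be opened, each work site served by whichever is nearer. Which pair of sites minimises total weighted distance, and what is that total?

{α, β}, total 352

Evaluate every pair (each demand assigned to the nearer of the two):
  {α, β}: total = 352
  {β, δ}: total = 395
  {β, ε}: total = 420
  {α, γ}: total = 592
  {β, γ}: total = 597
  {γ, δ}: total = 635
  {γ, ε}: total = 660
  {α, ε}: total = 760
  {α, δ}: total = 766
  {δ, ε}: total = 860
Best pair: {α, β} with total 352.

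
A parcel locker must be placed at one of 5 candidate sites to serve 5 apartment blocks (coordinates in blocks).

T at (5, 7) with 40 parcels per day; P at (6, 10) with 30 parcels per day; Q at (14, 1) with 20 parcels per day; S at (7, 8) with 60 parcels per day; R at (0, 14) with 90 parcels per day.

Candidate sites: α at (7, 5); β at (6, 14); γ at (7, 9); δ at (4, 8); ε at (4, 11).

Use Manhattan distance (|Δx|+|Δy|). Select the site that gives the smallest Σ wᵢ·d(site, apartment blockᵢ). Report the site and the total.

δ, total 1620 blocks

Total weighted distance at each candidate:
  α (7, 5): total = 2180
  β (6, 14): total = 1820
  γ (7, 9): total = 1660
  δ (4, 8): total = 1620
  ε (4, 11): total = 1680
Minimum is at δ with total 1620 blocks.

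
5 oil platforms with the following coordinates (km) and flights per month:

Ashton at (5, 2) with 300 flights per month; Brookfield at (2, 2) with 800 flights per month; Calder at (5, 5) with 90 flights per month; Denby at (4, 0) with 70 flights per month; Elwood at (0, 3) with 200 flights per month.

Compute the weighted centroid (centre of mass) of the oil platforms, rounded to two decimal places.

(2.62, 2.23)

The minimiser of Σwᵢ‖p−pᵢ‖² is the weighted centroid p* = (Σwᵢpᵢ)/(Σwᵢ).
Σwᵢ = 1460.
Σwᵢxᵢ = 300·5 + 800·2 + 90·5 + 70·4 + 200·0 = 3830.
Σwᵢyᵢ = 300·2 + 800·2 + 90·5 + 70·0 + 200·3 = 3250.
x* = 3830/1460 = 2.62, y* = 3250/1460 = 2.23.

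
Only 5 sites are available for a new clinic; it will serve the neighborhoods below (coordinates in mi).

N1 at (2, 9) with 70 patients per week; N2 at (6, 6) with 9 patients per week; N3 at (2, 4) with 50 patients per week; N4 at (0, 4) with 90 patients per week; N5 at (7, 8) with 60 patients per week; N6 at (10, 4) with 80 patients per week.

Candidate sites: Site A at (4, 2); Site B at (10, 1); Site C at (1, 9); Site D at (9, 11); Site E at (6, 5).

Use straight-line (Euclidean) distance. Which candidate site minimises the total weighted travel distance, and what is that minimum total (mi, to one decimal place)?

Total weighted distance at each candidate:
  Site A (4, 2): total = 2002.2
  Site B (10, 1): total = 2913.4
  Site C (1, 9): total = 2025.0
  Site D (9, 11): total = 2865.2
  Site E (6, 5): total = 1678.2
Minimum is at Site E with total 1678.2 mi.

Site E, total 1678.2 mi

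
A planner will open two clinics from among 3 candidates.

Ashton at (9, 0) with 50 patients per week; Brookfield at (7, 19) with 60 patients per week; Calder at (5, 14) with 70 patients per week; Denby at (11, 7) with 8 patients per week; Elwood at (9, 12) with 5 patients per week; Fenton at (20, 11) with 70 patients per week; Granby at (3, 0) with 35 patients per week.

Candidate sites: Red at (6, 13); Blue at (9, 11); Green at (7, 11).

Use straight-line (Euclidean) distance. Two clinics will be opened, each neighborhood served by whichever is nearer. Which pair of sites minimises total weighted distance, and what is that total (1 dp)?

Evaluate every pair (each demand assigned to the nearer of the two):
  {Red, Blue}: total = 2263.3
  {Red, Green}: total = 2399.1
  {Blue, Green}: total = 2502.8
Best pair: {Red, Blue} with total 2263.3.

{Red, Blue}, total 2263.3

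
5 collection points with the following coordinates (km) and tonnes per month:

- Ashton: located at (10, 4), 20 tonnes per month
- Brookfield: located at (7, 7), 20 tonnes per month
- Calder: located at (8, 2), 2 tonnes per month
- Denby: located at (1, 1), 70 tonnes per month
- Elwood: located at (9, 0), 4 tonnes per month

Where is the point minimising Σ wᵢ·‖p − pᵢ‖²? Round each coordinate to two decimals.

(3.98, 2.53)

The minimiser of Σwᵢ‖p−pᵢ‖² is the weighted centroid p* = (Σwᵢpᵢ)/(Σwᵢ).
Σwᵢ = 116.
Σwᵢxᵢ = 20·10 + 20·7 + 2·8 + 70·1 + 4·9 = 462.
Σwᵢyᵢ = 20·4 + 20·7 + 2·2 + 70·1 + 4·0 = 294.
x* = 462/116 = 3.98, y* = 294/116 = 2.53.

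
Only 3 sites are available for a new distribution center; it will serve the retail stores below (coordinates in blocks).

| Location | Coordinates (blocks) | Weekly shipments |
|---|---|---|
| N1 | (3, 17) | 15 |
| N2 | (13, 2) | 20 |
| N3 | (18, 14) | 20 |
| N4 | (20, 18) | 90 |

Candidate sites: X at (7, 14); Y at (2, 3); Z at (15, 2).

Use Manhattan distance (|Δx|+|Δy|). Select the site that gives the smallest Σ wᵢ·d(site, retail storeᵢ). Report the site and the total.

X, total 2215 blocks

Total weighted distance at each candidate:
  X (7, 14): total = 2215
  Y (2, 3): total = 3975
  Z (15, 2): total = 2635
Minimum is at X with total 2215 blocks.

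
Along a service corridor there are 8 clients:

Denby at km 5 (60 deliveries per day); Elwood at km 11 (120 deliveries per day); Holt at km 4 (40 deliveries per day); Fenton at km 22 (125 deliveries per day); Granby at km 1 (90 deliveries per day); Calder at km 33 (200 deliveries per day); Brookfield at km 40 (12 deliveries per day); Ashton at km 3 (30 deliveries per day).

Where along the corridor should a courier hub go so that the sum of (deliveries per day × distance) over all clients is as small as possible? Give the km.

x = 11

For a sum of weighted absolute distances on a line, the optimum is the weighted median (not the mean). Total weight W = 677; half-weight = 338.5.
Sort by position and accumulate weight:
  km 1 (Granby, w=90) → cum 90
  km 3 (Ashton, w=30) → cum 120
  km 4 (Holt, w=40) → cum 160
  km 5 (Denby, w=60) → cum 220
  km 11 (Elwood, w=120) → cum 340  ≥ 338.5 → median here
  km 22 (Fenton, w=125) → cum 465
  km 33 (Calder, w=200) → cum 665
  km 40 (Brookfield, w=12) → cum 677
Optimal location: km 11.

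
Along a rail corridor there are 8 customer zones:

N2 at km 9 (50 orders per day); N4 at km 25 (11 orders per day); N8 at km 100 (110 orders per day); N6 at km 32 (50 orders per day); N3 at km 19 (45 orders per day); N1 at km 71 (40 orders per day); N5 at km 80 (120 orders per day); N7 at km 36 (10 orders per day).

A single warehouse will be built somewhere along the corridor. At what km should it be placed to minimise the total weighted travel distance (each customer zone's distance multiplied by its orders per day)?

For a sum of weighted absolute distances on a line, the optimum is the weighted median (not the mean). Total weight W = 436; half-weight = 218.
Sort by position and accumulate weight:
  km 9 (N2, w=50) → cum 50
  km 19 (N3, w=45) → cum 95
  km 25 (N4, w=11) → cum 106
  km 32 (N6, w=50) → cum 156
  km 36 (N7, w=10) → cum 166
  km 71 (N1, w=40) → cum 206
  km 80 (N5, w=120) → cum 326  ≥ 218 → median here
  km 100 (N8, w=110) → cum 436
Optimal location: km 80.

x = 80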